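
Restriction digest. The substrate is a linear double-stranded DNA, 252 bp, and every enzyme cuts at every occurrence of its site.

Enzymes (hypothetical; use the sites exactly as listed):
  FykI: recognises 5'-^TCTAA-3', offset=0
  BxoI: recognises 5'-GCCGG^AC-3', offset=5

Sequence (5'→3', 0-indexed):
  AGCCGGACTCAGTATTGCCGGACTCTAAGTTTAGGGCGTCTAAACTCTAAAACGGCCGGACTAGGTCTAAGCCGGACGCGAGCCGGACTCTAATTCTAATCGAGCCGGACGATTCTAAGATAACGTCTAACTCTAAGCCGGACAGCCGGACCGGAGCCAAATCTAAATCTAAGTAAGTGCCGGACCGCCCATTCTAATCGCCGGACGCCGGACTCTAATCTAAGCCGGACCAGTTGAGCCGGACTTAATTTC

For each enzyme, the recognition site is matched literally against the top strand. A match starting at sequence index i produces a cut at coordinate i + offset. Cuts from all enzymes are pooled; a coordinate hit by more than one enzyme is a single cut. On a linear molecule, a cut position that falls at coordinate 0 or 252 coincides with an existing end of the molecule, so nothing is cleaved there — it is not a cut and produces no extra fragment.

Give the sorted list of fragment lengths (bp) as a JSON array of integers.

[2,2,2,5,5,6,6,6,6,6,7,7,8,9,10,10,10,10,11,12,12,12,14,14,14,15,15,16]

Scan for sites:
  FykI TCTAA/0: at [23, 38, 45, 65, 88, 94, 113, 125, 131, 161, 167, 192, 213, 218] ⇒ [23, 38, 45, 65, 88, 94, 113, 125, 131, 161, 167, 192, 213, 218]
  BxoI GCCGGAC/5: at [1, 16, 54, 70, 81, 103, 136, 144, 178, 199, 206, 223, 237] ⇒ [6, 21, 59, 75, 86, 108, 141, 149, 183, 204, 211, 228, 242]

Pooled cuts: [6, 21, 23, 38, 45, 59, 65, 75, 86, 88, 94, 108, 113, 125, 131, 141, 149, 161, 167, 183, 192, 204, 211, 213, 218, 228, 242]

Fragment lengths:
  [0,6): 6 bp
  [6,21): 15 bp
  [21,23): 2 bp
  [23,38): 15 bp
  [38,45): 7 bp
  [45,59): 14 bp
  [59,65): 6 bp
  [65,75): 10 bp
  [75,86): 11 bp
  [86,88): 2 bp
  [88,94): 6 bp
  [94,108): 14 bp
  [108,113): 5 bp
  [113,125): 12 bp
  [125,131): 6 bp
  [131,141): 10 bp
  [141,149): 8 bp
  [149,161): 12 bp
  [161,167): 6 bp
  [167,183): 16 bp
  [183,192): 9 bp
  [192,204): 12 bp
  [204,211): 7 bp
  [211,213): 2 bp
  [213,218): 5 bp
  [218,228): 10 bp
  [228,242): 14 bp
  [242,252): 10 bp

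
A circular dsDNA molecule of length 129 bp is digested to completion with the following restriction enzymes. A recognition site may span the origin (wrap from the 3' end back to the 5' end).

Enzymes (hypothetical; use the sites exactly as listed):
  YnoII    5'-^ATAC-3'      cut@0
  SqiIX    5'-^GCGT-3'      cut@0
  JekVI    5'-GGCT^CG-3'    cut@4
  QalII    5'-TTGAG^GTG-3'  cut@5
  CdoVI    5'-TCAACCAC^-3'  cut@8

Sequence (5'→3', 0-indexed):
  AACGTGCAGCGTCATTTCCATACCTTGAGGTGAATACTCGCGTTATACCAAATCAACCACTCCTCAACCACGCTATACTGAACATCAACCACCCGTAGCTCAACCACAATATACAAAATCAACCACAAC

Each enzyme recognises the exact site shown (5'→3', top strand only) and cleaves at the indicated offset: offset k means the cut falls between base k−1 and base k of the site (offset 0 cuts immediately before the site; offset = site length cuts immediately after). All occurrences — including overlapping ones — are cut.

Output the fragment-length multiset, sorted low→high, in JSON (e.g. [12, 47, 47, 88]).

Per-enzyme occurrences:
  YnoII (ATAC, off=0): starts [19, 33, 44, 74, 110] → cuts [19, 33, 44, 74, 110]
  SqiIX (GCGT, off=0): starts [8, 39] → cuts [8, 39]
  JekVI (GGCTCG, off=4): no sites
  QalII (TTGAGGTG, off=5): starts [24] → cuts [29]
  CdoVI (TCAACCAC, off=8): starts [52, 63, 84, 99, 118] → cuts [60, 71, 92, 107, 126]

Pooled cuts: [8, 19, 29, 33, 39, 44, 60, 71, 74, 92, 107, 110, 126]

Fragment lengths:
  8→19: 11 bp
  19→29: 10 bp
  29→33: 4 bp
  33→39: 6 bp
  39→44: 5 bp
  44→60: 16 bp
  60→71: 11 bp
  71→74: 3 bp
  74→92: 18 bp
  92→107: 15 bp
  107→110: 3 bp
  110→126: 16 bp
  126→8 (wrap): 129-126+8 = 11 bp

[3,3,4,5,6,10,11,11,11,15,16,16,18]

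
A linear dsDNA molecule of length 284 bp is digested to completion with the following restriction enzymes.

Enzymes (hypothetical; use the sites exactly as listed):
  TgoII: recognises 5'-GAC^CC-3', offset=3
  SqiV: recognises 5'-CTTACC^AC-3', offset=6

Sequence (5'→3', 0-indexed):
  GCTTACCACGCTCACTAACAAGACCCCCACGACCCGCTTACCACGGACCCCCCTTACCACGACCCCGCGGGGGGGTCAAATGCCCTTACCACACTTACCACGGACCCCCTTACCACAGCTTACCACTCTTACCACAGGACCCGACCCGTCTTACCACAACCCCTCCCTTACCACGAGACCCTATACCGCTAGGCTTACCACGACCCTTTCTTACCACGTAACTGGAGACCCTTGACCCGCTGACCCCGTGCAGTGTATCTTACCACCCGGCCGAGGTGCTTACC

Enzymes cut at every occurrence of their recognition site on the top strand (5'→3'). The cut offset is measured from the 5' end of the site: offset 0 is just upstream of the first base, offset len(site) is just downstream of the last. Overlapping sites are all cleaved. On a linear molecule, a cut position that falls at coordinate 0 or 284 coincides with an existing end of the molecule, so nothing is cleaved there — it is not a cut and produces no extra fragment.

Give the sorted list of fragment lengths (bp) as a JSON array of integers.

Scan for sites:
  TgoII GACCC/3: at [21, 30, 45, 60, 102, 137, 142, 176, 201, 226, 233, 241] ⇒ [24, 33, 48, 63, 105, 140, 145, 179, 204, 229, 236, 244]
  SqiV CTTACCAC/6: at [1, 36, 52, 84, 93, 108, 118, 127, 149, 166, 193, 209, 258] ⇒ [7, 42, 58, 90, 99, 114, 124, 133, 155, 172, 199, 215, 264]

All cut coordinates (distinct, sorted): [7, 24, 33, 42, 48, 58, 63, 90, 99, 105, 114, 124, 133, 140, 145, 155, 172, 179, 199, 204, 215, 229, 236, 244, 264]

Fragment lengths:
  [0,7): 7 bp
  [7,24): 17 bp
  [24,33): 9 bp
  [33,42): 9 bp
  [42,48): 6 bp
  [48,58): 10 bp
  [58,63): 5 bp
  [63,90): 27 bp
  [90,99): 9 bp
  [99,105): 6 bp
  [105,114): 9 bp
  [114,124): 10 bp
  [124,133): 9 bp
  [133,140): 7 bp
  [140,145): 5 bp
  [145,155): 10 bp
  [155,172): 17 bp
  [172,179): 7 bp
  [179,199): 20 bp
  [199,204): 5 bp
  [204,215): 11 bp
  [215,229): 14 bp
  [229,236): 7 bp
  [236,244): 8 bp
  [244,264): 20 bp
  [264,284): 20 bp

[5,5,5,6,6,7,7,7,7,8,9,9,9,9,9,10,10,10,11,14,17,17,20,20,20,27]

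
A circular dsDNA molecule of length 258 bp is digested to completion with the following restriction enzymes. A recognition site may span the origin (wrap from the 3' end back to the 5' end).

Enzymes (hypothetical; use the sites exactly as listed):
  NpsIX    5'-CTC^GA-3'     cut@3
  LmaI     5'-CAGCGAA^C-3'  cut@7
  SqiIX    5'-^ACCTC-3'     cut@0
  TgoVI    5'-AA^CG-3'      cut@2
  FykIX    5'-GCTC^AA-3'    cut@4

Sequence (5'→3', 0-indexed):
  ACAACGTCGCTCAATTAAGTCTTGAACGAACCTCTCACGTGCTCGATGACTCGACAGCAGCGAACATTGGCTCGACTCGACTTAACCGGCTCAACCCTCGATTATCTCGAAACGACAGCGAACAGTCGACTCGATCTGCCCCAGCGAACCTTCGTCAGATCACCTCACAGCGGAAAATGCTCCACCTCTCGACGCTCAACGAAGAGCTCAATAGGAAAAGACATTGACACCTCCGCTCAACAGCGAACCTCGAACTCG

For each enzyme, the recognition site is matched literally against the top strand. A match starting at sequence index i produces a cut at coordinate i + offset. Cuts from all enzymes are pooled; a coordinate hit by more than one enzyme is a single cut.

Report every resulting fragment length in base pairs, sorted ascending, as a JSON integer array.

[1,2,3,4,4,5,5,6,7,7,7,8,8,8,9,9,10,10,10,10,12,13,14,14,15,16,19,22]

Site scan:
  NpsIX (CTCGA, off=3): starts [41, 49, 70, 75, 96, 105, 129, 187, 248, 254] → cuts [44, 52, 73, 78, 99, 108, 132, 190, 251, 257]
  LmaI (CAGCGAAC, off=7): starts [57, 115, 141, 240] → cuts [64, 122, 148, 247]
  SqiIX (ACCTC, off=0): starts [29, 161, 183, 228, 246] → cuts [29, 161, 183, 228, 246]
  TgoVI (AACG, off=2): starts [2, 24, 110, 197] → cuts [4, 26, 112, 199]
  FykIX (GCTCAA, off=4): starts [8, 88, 193, 205, 234] → cuts [12, 92, 197, 209, 238]

All cut coordinates (distinct, sorted): [4, 12, 26, 29, 44, 52, 64, 73, 78, 92, 99, 108, 112, 122, 132, 148, 161, 183, 190, 197, 199, 209, 228, 238, 246, 247, 251, 257]

Fragment lengths:
  4→12: 8 bp
  12→26: 14 bp
  26→29: 3 bp
  29→44: 15 bp
  44→52: 8 bp
  52→64: 12 bp
  64→73: 9 bp
  73→78: 5 bp
  78→92: 14 bp
  92→99: 7 bp
  99→108: 9 bp
  108→112: 4 bp
  112→122: 10 bp
  122→132: 10 bp
  132→148: 16 bp
  148→161: 13 bp
  161→183: 22 bp
  183→190: 7 bp
  190→197: 7 bp
  197→199: 2 bp
  199→209: 10 bp
  209→228: 19 bp
  228→238: 10 bp
  238→246: 8 bp
  246→247: 1 bp
  247→251: 4 bp
  251→257: 6 bp
  257→4 (wrap): 258-257+4 = 5 bp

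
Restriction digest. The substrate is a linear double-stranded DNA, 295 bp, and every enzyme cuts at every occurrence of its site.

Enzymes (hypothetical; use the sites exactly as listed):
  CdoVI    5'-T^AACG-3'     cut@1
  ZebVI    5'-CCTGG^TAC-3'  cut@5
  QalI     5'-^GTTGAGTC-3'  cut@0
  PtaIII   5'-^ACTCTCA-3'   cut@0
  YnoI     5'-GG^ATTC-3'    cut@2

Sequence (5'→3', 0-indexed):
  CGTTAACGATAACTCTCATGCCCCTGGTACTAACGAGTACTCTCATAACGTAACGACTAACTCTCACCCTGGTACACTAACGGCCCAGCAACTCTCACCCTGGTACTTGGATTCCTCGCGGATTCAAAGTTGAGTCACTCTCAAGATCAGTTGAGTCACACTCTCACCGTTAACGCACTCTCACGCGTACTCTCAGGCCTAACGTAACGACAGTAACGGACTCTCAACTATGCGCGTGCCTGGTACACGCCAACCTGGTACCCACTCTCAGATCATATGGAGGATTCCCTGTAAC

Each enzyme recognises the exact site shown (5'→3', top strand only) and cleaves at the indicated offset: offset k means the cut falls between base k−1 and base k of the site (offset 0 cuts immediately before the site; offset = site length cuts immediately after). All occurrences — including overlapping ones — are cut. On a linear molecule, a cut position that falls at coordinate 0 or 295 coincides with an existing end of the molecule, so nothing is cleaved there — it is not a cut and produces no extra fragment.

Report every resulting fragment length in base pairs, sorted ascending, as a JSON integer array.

Site scan:
  CdoVI TAACG/1: at [3, 30, 45, 50, 77, 170, 199, 204, 213] ⇒ [4, 31, 46, 51, 78, 171, 200, 205, 214]
  ZebVI CCTGGTAC/5: at [22, 67, 98, 238, 253] ⇒ [27, 72, 103, 243, 258]
  QalI GTTGAGTC/0: at [128, 149] ⇒ [128, 149]
  PtaIII ACTCTCA/0: at [11, 38, 59, 90, 136, 159, 176, 188, 219, 263] ⇒ [11, 38, 59, 90, 136, 159, 176, 188, 219, 263]
  YnoI GGATTC/2: at [108, 119, 281] ⇒ [110, 121, 283]

All cut coordinates (distinct, sorted): [4, 11, 27, 31, 38, 46, 51, 59, 72, 78, 90, 103, 110, 121, 128, 136, 149, 159, 171, 176, 188, 200, 205, 214, 219, 243, 258, 263, 283]

Fragments:
  [0,4): 4 bp
  [4,11): 7 bp
  [11,27): 16 bp
  [27,31): 4 bp
  [31,38): 7 bp
  [38,46): 8 bp
  [46,51): 5 bp
  [51,59): 8 bp
  [59,72): 13 bp
  [72,78): 6 bp
  [78,90): 12 bp
  [90,103): 13 bp
  [103,110): 7 bp
  [110,121): 11 bp
  [121,128): 7 bp
  [128,136): 8 bp
  [136,149): 13 bp
  [149,159): 10 bp
  [159,171): 12 bp
  [171,176): 5 bp
  [176,188): 12 bp
  [188,200): 12 bp
  [200,205): 5 bp
  [205,214): 9 bp
  [214,219): 5 bp
  [219,243): 24 bp
  [243,258): 15 bp
  [258,263): 5 bp
  [263,283): 20 bp
  [283,295): 12 bp

[4,4,5,5,5,5,5,6,7,7,7,7,8,8,8,9,10,11,12,12,12,12,12,13,13,13,15,16,20,24]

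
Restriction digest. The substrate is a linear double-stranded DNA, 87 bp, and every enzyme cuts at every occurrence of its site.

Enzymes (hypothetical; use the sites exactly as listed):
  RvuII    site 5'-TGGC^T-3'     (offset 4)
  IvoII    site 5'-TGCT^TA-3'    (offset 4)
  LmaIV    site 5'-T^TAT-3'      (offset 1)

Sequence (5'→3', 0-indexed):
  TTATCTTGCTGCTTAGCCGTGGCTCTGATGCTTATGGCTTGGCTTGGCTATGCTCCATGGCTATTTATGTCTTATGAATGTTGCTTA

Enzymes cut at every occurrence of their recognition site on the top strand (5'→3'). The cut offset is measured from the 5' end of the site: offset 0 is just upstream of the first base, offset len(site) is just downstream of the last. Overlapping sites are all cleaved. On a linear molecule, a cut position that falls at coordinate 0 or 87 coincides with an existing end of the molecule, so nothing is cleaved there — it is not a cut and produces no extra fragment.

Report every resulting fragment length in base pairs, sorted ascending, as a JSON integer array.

Site scan:
  RvuII (TGGCT, off=4): starts [19, 34, 39, 44, 57] → cuts [23, 38, 43, 48, 61]
  IvoII (TGCTTA, off=4): starts [9, 28, 81] → cuts [13, 32, 85]
  LmaIV (TTAT, off=1): starts [0, 31, 64, 71] → cuts [1, 32, 65, 72]

Pooled cuts: [1, 13, 23, 32, 38, 43, 48, 61, 65, 72, 85]

Fragments:
  [0,1): 1 bp
  [1,13): 12 bp
  [13,23): 10 bp
  [23,32): 9 bp
  [32,38): 6 bp
  [38,43): 5 bp
  [43,48): 5 bp
  [48,61): 13 bp
  [61,65): 4 bp
  [65,72): 7 bp
  [72,85): 13 bp
  [85,87): 2 bp

[1,2,4,5,5,6,7,9,10,12,13,13]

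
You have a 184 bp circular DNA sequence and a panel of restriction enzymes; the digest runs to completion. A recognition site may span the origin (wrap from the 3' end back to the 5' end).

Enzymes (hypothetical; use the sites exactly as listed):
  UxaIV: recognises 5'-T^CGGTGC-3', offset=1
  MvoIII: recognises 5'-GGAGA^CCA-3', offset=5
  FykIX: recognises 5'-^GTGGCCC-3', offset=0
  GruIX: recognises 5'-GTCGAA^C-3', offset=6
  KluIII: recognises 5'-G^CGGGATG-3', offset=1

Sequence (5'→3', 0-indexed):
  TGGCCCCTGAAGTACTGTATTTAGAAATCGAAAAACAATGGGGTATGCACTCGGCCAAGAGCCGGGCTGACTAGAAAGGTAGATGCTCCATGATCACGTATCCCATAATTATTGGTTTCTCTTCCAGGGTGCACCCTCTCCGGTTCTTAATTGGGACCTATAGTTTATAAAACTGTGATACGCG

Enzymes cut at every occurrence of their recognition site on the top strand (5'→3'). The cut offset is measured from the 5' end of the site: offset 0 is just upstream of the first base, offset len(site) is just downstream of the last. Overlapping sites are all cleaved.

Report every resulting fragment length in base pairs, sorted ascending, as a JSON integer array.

[184]

Scan for sites:
  UxaIV (TCGGTGC, off=1): no sites
  MvoIII (GGAGACCA, off=5): no sites
  FykIX (GTGGCCC, off=0): starts [183] → cuts [183]
  GruIX (GTCGAAC, off=6): no sites
  KluIII (GCGGGATG, off=1): no sites

All cut coordinates (distinct, sorted): [183]

Fragments:
  183→183 (wrap): 184-183+183 = 184 bp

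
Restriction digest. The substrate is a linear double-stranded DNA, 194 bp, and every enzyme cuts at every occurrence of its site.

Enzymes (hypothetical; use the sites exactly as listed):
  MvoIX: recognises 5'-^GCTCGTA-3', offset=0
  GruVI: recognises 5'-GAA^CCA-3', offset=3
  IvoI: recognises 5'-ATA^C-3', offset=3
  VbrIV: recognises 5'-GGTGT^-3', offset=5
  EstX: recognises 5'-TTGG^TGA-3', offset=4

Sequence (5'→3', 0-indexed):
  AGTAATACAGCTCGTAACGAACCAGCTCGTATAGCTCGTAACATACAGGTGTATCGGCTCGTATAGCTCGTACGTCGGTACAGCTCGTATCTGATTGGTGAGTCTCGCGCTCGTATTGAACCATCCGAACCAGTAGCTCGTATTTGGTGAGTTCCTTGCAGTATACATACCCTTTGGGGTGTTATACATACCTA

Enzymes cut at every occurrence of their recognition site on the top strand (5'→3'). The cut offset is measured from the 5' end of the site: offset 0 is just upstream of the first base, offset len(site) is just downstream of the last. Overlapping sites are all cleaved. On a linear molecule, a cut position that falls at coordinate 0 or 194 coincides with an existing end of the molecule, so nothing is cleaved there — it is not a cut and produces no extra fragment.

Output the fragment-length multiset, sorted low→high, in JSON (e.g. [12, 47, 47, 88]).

[2,3,4,4,4,4,4,6,7,7,9,9,9,10,12,12,12,12,13,16,17,18]

Scan for sites:
  MvoIX GCTCGTA/0: at [9, 24, 33, 56, 65, 82, 108, 135] ⇒ [9, 24, 33, 56, 65, 82, 108, 135]
  GruVI GAACCA/3: at [18, 117, 126] ⇒ [21, 120, 129]
  IvoI ATAC/3: at [4, 42, 162, 166, 183, 187] ⇒ [7, 45, 165, 169, 186, 190]
  VbrIV GGTGT/5: at [47, 177] ⇒ [52, 182]
  EstX TTGGTGA/4: at [94, 143] ⇒ [98, 147]

All cut coordinates (distinct, sorted): [7, 9, 21, 24, 33, 45, 52, 56, 65, 82, 98, 108, 120, 129, 135, 147, 165, 169, 182, 186, 190]

Fragments:
  [0,7): 7 bp
  [7,9): 2 bp
  [9,21): 12 bp
  [21,24): 3 bp
  [24,33): 9 bp
  [33,45): 12 bp
  [45,52): 7 bp
  [52,56): 4 bp
  [56,65): 9 bp
  [65,82): 17 bp
  [82,98): 16 bp
  [98,108): 10 bp
  [108,120): 12 bp
  [120,129): 9 bp
  [129,135): 6 bp
  [135,147): 12 bp
  [147,165): 18 bp
  [165,169): 4 bp
  [169,182): 13 bp
  [182,186): 4 bp
  [186,190): 4 bp
  [190,194): 4 bp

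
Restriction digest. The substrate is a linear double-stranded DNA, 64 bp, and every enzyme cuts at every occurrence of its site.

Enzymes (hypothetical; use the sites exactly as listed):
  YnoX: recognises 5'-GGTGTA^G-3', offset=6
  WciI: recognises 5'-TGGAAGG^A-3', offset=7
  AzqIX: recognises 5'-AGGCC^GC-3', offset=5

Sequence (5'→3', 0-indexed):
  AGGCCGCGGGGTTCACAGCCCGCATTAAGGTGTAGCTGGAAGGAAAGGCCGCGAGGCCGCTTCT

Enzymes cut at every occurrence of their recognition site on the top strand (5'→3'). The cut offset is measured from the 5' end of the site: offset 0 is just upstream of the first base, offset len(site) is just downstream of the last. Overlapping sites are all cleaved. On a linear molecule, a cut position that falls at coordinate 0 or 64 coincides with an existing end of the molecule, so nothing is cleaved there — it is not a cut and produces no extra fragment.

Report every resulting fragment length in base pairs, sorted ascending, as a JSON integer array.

[5,6,7,8,9,29]

Scan for sites:
  YnoX (GGTGTAG, off=6): starts [28] → cuts [34]
  WciI (TGGAAGGA, off=7): starts [36] → cuts [43]
  AzqIX (AGGCCGC, off=5): starts [0, 45, 53] → cuts [5, 50, 58]

Pooled cuts: [5, 34, 43, 50, 58]

Fragment lengths:
  [0,5): 5 bp
  [5,34): 29 bp
  [34,43): 9 bp
  [43,50): 7 bp
  [50,58): 8 bp
  [58,64): 6 bp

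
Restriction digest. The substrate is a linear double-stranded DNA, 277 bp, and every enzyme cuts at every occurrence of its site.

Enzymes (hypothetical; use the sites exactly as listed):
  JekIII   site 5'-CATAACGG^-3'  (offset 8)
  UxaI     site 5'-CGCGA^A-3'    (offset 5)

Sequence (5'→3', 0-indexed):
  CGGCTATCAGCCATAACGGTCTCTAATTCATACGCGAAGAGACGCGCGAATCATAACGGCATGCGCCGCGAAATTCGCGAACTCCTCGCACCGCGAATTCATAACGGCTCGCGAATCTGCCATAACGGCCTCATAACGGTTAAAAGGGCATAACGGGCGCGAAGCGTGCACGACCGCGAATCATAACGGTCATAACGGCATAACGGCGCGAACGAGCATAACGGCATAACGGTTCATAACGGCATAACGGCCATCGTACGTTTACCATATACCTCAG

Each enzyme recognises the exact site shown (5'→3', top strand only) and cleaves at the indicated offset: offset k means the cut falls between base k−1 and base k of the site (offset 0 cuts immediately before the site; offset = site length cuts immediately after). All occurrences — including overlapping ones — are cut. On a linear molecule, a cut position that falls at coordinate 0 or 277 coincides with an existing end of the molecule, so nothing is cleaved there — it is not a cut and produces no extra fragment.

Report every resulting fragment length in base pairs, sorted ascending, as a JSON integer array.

Per-enzyme occurrences:
  JekIII CATAACGG/8: at [11, 51, 99, 120, 131, 148, 181, 190, 198, 216, 224, 234, 242] ⇒ [19, 59, 107, 128, 139, 156, 189, 198, 206, 224, 232, 242, 250]
  UxaI CGCGAA/5: at [32, 44, 66, 75, 91, 109, 157, 174, 206] ⇒ [37, 49, 71, 80, 96, 114, 162, 179, 211]

All cut coordinates (distinct, sorted): [19, 37, 49, 59, 71, 80, 96, 107, 114, 128, 139, 156, 162, 179, 189, 198, 206, 211, 224, 232, 242, 250]

Fragments:
  [0,19): 19 bp
  [19,37): 18 bp
  [37,49): 12 bp
  [49,59): 10 bp
  [59,71): 12 bp
  [71,80): 9 bp
  [80,96): 16 bp
  [96,107): 11 bp
  [107,114): 7 bp
  [114,128): 14 bp
  [128,139): 11 bp
  [139,156): 17 bp
  [156,162): 6 bp
  [162,179): 17 bp
  [179,189): 10 bp
  [189,198): 9 bp
  [198,206): 8 bp
  [206,211): 5 bp
  [211,224): 13 bp
  [224,232): 8 bp
  [232,242): 10 bp
  [242,250): 8 bp
  [250,277): 27 bp

[5,6,7,8,8,8,9,9,10,10,10,11,11,12,12,13,14,16,17,17,18,19,27]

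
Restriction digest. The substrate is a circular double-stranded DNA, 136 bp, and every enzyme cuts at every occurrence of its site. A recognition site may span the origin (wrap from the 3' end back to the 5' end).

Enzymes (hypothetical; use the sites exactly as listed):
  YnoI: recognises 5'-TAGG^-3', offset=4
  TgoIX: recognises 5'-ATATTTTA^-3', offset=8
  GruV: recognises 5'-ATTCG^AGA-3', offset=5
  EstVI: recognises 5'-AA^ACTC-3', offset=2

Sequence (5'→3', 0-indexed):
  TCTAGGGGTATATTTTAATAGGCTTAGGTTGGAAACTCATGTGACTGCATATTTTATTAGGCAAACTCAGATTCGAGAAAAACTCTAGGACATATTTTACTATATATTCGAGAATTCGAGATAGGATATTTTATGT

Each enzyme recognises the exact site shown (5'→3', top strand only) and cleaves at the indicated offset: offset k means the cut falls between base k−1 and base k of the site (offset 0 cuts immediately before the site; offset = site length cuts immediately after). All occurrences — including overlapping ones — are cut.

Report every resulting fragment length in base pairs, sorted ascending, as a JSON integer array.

Per-enzyme occurrences:
  YnoI (TAGG, off=4): starts [2, 18, 24, 57, 85, 121] → cuts [6, 22, 28, 61, 89, 125]
  TgoIX (ATATTTTA, off=8): starts [9, 48, 91, 125] → cuts [17, 56, 99, 133]
  GruV (ATTCGAGA, off=5): starts [70, 105, 113] → cuts [75, 110, 118]
  EstVI (AAACTC, off=2): starts [32, 62, 79] → cuts [34, 64, 81]

Pooled cuts: [6, 17, 22, 28, 34, 56, 61, 64, 75, 81, 89, 99, 110, 118, 125, 133]

Fragment lengths:
  6→17: 11 bp
  17→22: 5 bp
  22→28: 6 bp
  28→34: 6 bp
  34→56: 22 bp
  56→61: 5 bp
  61→64: 3 bp
  64→75: 11 bp
  75→81: 6 bp
  81→89: 8 bp
  89→99: 10 bp
  99→110: 11 bp
  110→118: 8 bp
  118→125: 7 bp
  125→133: 8 bp
  133→6 (wrap): 136-133+6 = 9 bp

[3,5,5,6,6,6,7,8,8,8,9,10,11,11,11,22]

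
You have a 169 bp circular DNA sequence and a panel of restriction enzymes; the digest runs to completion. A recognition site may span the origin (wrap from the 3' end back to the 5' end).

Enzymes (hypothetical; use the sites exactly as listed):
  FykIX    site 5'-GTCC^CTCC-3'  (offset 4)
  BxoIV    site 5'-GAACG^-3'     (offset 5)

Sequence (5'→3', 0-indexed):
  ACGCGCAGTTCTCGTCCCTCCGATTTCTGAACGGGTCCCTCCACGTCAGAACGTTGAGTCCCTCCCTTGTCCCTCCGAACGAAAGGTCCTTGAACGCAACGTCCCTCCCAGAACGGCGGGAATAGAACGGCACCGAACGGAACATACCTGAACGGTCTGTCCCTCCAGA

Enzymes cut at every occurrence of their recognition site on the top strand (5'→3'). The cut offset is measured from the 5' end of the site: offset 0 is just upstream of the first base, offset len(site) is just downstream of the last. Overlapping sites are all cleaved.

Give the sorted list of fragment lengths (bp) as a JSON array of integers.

Per-enzyme occurrences:
  FykIX GTCCCTCC/4: at [13, 34, 57, 68, 100, 158] ⇒ [17, 38, 61, 72, 104, 162]
  BxoIV GAACG/5: at [28, 48, 76, 91, 110, 124, 134, 149, 167] ⇒ [3, 33, 53, 81, 96, 115, 129, 139, 154]

All cut coordinates (distinct, sorted): [3, 17, 33, 38, 53, 61, 72, 81, 96, 104, 115, 129, 139, 154, 162]

Fragment lengths:
  3→17: 14 bp
  17→33: 16 bp
  33→38: 5 bp
  38→53: 15 bp
  53→61: 8 bp
  61→72: 11 bp
  72→81: 9 bp
  81→96: 15 bp
  96→104: 8 bp
  104→115: 11 bp
  115→129: 14 bp
  129→139: 10 bp
  139→154: 15 bp
  154→162: 8 bp
  162→3 (wrap): 169-162+3 = 10 bp

[5,8,8,8,9,10,10,11,11,14,14,15,15,15,16]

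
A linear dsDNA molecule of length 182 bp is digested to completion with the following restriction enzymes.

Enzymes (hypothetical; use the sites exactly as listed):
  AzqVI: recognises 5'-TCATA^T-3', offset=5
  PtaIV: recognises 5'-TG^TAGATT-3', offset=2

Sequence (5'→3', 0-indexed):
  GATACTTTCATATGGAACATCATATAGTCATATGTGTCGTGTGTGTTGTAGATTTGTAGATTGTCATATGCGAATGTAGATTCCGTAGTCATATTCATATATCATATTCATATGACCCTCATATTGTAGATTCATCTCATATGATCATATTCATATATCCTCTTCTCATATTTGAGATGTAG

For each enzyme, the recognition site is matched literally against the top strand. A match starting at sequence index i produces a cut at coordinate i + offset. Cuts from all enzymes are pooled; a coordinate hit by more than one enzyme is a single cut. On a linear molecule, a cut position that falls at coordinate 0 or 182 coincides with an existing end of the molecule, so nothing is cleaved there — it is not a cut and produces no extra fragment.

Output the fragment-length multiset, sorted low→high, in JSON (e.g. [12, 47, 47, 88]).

[3,6,6,6,7,8,8,8,8,11,12,12,12,12,15,15,16,17]

Site scan:
  AzqVI TCATAT/5: at [7, 19, 27, 63, 88, 94, 101, 107, 118, 136, 144, 150, 165] ⇒ [12, 24, 32, 68, 93, 99, 106, 112, 123, 141, 149, 155, 170]
  PtaIV TGTAGATT/2: at [46, 54, 74, 124] ⇒ [48, 56, 76, 126]

Pooled cuts: [12, 24, 32, 48, 56, 68, 76, 93, 99, 106, 112, 123, 126, 141, 149, 155, 170]

Fragments:
  [0,12): 12 bp
  [12,24): 12 bp
  [24,32): 8 bp
  [32,48): 16 bp
  [48,56): 8 bp
  [56,68): 12 bp
  [68,76): 8 bp
  [76,93): 17 bp
  [93,99): 6 bp
  [99,106): 7 bp
  [106,112): 6 bp
  [112,123): 11 bp
  [123,126): 3 bp
  [126,141): 15 bp
  [141,149): 8 bp
  [149,155): 6 bp
  [155,170): 15 bp
  [170,182): 12 bp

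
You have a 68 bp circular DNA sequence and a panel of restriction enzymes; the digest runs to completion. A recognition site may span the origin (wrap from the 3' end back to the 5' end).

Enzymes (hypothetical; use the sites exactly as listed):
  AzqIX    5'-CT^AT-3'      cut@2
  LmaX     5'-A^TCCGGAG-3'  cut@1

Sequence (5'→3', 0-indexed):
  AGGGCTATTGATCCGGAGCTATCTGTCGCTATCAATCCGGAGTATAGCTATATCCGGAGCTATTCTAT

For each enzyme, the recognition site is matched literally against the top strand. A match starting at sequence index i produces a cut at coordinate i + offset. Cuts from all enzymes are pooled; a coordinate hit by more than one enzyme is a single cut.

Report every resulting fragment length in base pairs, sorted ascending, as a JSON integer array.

[3,5,5,5,8,9,9,10,14]

Scan for sites:
  AzqIX CTAT/2: at [4, 18, 28, 47, 59, 64] ⇒ [6, 20, 30, 49, 61, 66]
  LmaX ATCCGGAG/1: at [10, 34, 51] ⇒ [11, 35, 52]

All cut coordinates (distinct, sorted): [6, 11, 20, 30, 35, 49, 52, 61, 66]

Fragment lengths:
  6→11: 5 bp
  11→20: 9 bp
  20→30: 10 bp
  30→35: 5 bp
  35→49: 14 bp
  49→52: 3 bp
  52→61: 9 bp
  61→66: 5 bp
  66→6 (wrap): 68-66+6 = 8 bp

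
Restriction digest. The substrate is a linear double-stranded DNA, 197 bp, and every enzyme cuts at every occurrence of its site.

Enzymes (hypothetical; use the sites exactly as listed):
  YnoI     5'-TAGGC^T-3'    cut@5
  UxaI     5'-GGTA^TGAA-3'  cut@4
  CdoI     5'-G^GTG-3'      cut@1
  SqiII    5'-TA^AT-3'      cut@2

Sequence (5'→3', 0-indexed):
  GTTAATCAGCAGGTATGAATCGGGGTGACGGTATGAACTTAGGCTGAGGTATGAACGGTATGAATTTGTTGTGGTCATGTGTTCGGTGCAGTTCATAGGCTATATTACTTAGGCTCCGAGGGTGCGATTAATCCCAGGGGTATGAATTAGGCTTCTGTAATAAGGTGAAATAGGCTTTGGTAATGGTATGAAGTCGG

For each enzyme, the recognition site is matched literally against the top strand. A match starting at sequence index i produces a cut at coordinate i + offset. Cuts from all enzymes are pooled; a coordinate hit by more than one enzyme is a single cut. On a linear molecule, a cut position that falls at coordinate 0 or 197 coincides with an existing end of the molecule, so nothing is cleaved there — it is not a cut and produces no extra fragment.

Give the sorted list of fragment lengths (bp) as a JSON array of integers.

Scan for sites:
  YnoI TAGGCT/5: at [39, 95, 109, 147, 170] ⇒ [44, 100, 114, 152, 175]
  UxaI GGTATGAA/4: at [11, 29, 47, 56, 138, 184] ⇒ [15, 33, 51, 60, 142, 188]
  CdoI GGTG/1: at [23, 84, 120, 163] ⇒ [24, 85, 121, 164]
  SqiII TAAT/2: at [2, 128, 157, 180] ⇒ [4, 130, 159, 182]

Pooled cuts: [4, 15, 24, 33, 44, 51, 60, 85, 100, 114, 121, 130, 142, 152, 159, 164, 175, 182, 188]

Fragment lengths:
  [0,4): 4 bp
  [4,15): 11 bp
  [15,24): 9 bp
  [24,33): 9 bp
  [33,44): 11 bp
  [44,51): 7 bp
  [51,60): 9 bp
  [60,85): 25 bp
  [85,100): 15 bp
  [100,114): 14 bp
  [114,121): 7 bp
  [121,130): 9 bp
  [130,142): 12 bp
  [142,152): 10 bp
  [152,159): 7 bp
  [159,164): 5 bp
  [164,175): 11 bp
  [175,182): 7 bp
  [182,188): 6 bp
  [188,197): 9 bp

[4,5,6,7,7,7,7,9,9,9,9,9,10,11,11,11,12,14,15,25]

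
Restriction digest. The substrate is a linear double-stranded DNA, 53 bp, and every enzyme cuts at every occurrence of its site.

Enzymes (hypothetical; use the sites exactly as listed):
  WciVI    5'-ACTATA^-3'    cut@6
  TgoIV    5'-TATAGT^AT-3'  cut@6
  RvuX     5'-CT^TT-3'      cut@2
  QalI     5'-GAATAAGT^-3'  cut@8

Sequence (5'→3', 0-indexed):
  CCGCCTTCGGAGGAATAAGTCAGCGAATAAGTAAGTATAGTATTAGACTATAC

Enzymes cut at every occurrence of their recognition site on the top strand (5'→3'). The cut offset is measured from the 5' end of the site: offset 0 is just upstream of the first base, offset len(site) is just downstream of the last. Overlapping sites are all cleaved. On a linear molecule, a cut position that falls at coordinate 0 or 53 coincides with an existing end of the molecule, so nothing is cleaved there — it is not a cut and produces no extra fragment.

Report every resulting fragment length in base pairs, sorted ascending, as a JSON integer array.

Scan for sites:
  WciVI ACTATA/6: at [46] ⇒ [52]
  TgoIV TATAGTAT/6: at [35] ⇒ [41]
  RvuX (CTTT, off=2): no sites
  QalI GAATAAGT/8: at [12, 24] ⇒ [20, 32]

Pooled cuts: [20, 32, 41, 52]

Fragment lengths:
  [0,20): 20 bp
  [20,32): 12 bp
  [32,41): 9 bp
  [41,52): 11 bp
  [52,53): 1 bp

[1,9,11,12,20]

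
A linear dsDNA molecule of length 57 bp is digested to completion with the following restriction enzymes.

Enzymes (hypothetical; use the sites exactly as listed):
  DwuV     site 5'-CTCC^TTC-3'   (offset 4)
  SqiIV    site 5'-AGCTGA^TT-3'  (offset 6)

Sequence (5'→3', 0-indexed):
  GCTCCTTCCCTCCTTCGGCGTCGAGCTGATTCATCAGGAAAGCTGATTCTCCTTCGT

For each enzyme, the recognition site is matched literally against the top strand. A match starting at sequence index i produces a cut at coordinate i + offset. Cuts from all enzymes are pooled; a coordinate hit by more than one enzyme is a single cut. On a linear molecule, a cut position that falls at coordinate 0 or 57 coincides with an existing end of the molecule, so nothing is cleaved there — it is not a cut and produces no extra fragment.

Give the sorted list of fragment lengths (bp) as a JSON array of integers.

Site scan:
  DwuV (CTCCTTC, off=4): starts [1, 9, 48] → cuts [5, 13, 52]
  SqiIV (AGCTGATT, off=6): starts [23, 40] → cuts [29, 46]

Pooled cuts: [5, 13, 29, 46, 52]

Fragment lengths:
  [0,5): 5 bp
  [5,13): 8 bp
  [13,29): 16 bp
  [29,46): 17 bp
  [46,52): 6 bp
  [52,57): 5 bp

[5,5,6,8,16,17]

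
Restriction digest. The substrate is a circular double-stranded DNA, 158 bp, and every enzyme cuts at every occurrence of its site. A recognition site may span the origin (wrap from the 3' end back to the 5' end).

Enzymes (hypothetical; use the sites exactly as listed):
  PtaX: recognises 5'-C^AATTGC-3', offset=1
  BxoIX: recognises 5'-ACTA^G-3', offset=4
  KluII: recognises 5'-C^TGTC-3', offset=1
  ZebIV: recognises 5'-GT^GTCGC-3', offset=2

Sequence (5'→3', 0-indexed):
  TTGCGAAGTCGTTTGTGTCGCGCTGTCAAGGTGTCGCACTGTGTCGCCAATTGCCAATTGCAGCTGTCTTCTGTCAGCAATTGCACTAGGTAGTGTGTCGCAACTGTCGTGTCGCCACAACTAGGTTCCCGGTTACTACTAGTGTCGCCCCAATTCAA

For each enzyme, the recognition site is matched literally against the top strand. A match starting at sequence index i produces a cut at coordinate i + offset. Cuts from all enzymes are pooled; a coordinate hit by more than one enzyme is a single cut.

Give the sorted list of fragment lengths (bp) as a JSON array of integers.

Site scan:
  PtaX CAATTGC/1: at [47, 54, 77, 155] ⇒ [48, 55, 78, 156]
  BxoIX ACTAG/4: at [84, 119, 137] ⇒ [88, 123, 141]
  KluII CTGTC/1: at [22, 63, 70, 103] ⇒ [23, 64, 71, 104]
  ZebIV GTGTCGC/2: at [14, 30, 40, 94, 108, 141] ⇒ [16, 32, 42, 96, 110, 143]

Pooled cuts: [16, 23, 32, 42, 48, 55, 64, 71, 78, 88, 96, 104, 110, 123, 141, 143, 156]

Fragments:
  16→23: 7 bp
  23→32: 9 bp
  32→42: 10 bp
  42→48: 6 bp
  48→55: 7 bp
  55→64: 9 bp
  64→71: 7 bp
  71→78: 7 bp
  78→88: 10 bp
  88→96: 8 bp
  96→104: 8 bp
  104→110: 6 bp
  110→123: 13 bp
  123→141: 18 bp
  141→143: 2 bp
  143→156: 13 bp
  156→16 (wrap): 158-156+16 = 18 bp

[2,6,6,7,7,7,7,8,8,9,9,10,10,13,13,18,18]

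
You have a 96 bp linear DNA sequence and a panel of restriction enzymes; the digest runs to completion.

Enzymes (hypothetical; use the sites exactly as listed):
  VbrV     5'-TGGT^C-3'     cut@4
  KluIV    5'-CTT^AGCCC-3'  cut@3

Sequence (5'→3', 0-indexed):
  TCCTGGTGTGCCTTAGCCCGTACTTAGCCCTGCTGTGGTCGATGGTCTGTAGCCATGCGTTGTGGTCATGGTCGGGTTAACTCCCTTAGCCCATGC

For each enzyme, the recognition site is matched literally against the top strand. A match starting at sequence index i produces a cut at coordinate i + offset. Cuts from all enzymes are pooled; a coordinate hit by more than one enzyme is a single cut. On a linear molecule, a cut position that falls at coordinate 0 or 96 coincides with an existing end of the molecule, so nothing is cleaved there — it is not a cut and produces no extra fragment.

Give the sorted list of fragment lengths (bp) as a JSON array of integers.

Site scan:
  VbrV TGGTC/4: at [35, 42, 62, 68] ⇒ [39, 46, 66, 72]
  KluIV CTTAGCCC/3: at [11, 22, 84] ⇒ [14, 25, 87]

All cut coordinates (distinct, sorted): [14, 25, 39, 46, 66, 72, 87]

Fragment lengths:
  [0,14): 14 bp
  [14,25): 11 bp
  [25,39): 14 bp
  [39,46): 7 bp
  [46,66): 20 bp
  [66,72): 6 bp
  [72,87): 15 bp
  [87,96): 9 bp

[6,7,9,11,14,14,15,20]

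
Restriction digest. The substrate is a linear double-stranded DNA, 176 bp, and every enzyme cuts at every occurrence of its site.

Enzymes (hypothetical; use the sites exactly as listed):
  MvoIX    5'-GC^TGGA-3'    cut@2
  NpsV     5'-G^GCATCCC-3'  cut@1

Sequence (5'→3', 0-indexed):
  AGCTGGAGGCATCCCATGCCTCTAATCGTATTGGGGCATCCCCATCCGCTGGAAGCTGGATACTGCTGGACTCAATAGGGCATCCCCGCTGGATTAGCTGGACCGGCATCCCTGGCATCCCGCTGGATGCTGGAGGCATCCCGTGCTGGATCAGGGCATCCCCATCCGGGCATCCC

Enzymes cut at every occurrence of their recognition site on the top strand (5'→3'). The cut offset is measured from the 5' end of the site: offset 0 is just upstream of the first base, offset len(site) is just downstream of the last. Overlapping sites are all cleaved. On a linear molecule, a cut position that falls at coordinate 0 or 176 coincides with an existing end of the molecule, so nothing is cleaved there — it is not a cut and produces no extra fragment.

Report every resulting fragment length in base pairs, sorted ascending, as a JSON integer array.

[3,5,5,7,7,7,7,9,9,9,9,10,10,11,13,14,14,27]

Per-enzyme occurrences:
  MvoIX (GCTGGA, off=2): starts [1, 47, 54, 64, 87, 96, 121, 128, 144] → cuts [3, 49, 56, 66, 89, 98, 123, 130, 146]
  NpsV (GGCATCCC, off=1): starts [7, 34, 78, 104, 113, 134, 154, 168] → cuts [8, 35, 79, 105, 114, 135, 155, 169]

All cut coordinates (distinct, sorted): [3, 8, 35, 49, 56, 66, 79, 89, 98, 105, 114, 123, 130, 135, 146, 155, 169]

Fragments:
  [0,3): 3 bp
  [3,8): 5 bp
  [8,35): 27 bp
  [35,49): 14 bp
  [49,56): 7 bp
  [56,66): 10 bp
  [66,79): 13 bp
  [79,89): 10 bp
  [89,98): 9 bp
  [98,105): 7 bp
  [105,114): 9 bp
  [114,123): 9 bp
  [123,130): 7 bp
  [130,135): 5 bp
  [135,146): 11 bp
  [146,155): 9 bp
  [155,169): 14 bp
  [169,176): 7 bp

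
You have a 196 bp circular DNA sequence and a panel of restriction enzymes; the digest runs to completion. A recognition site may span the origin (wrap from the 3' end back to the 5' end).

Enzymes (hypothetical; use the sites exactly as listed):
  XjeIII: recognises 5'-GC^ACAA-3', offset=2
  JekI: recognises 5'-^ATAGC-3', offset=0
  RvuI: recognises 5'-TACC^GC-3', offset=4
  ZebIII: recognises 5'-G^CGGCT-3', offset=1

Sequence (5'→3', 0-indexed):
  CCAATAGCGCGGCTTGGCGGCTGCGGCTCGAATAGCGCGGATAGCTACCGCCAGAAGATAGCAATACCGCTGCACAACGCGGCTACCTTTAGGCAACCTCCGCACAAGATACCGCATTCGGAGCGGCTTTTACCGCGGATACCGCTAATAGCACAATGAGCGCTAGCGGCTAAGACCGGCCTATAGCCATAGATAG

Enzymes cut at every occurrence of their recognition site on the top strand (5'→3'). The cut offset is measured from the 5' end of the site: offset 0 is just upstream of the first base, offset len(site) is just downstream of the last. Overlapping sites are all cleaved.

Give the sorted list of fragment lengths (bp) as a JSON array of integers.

Per-enzyme occurrences:
  XjeIII (GCACAA, off=2): starts [71, 101, 150] → cuts [73, 103, 152]
  JekI (ATAGC, off=0): starts [3, 31, 40, 57, 147, 182, 192] → cuts [3, 31, 40, 57, 147, 182, 192]
  RvuI (TACCGC, off=4): starts [45, 64, 109, 130, 139] → cuts [49, 68, 113, 134, 143]
  ZebIII (GCGGCT, off=1): starts [8, 16, 22, 78, 122, 165] → cuts [9, 17, 23, 79, 123, 166]

Pooled cuts: [3, 9, 17, 23, 31, 40, 49, 57, 68, 73, 79, 103, 113, 123, 134, 143, 147, 152, 166, 182, 192]

Fragment lengths:
  3→9: 6 bp
  9→17: 8 bp
  17→23: 6 bp
  23→31: 8 bp
  31→40: 9 bp
  40→49: 9 bp
  49→57: 8 bp
  57→68: 11 bp
  68→73: 5 bp
  73→79: 6 bp
  79→103: 24 bp
  103→113: 10 bp
  113→123: 10 bp
  123→134: 11 bp
  134→143: 9 bp
  143→147: 4 bp
  147→152: 5 bp
  152→166: 14 bp
  166→182: 16 bp
  182→192: 10 bp
  192→3 (wrap): 196-192+3 = 7 bp

[4,5,5,6,6,6,7,8,8,8,9,9,9,10,10,10,11,11,14,16,24]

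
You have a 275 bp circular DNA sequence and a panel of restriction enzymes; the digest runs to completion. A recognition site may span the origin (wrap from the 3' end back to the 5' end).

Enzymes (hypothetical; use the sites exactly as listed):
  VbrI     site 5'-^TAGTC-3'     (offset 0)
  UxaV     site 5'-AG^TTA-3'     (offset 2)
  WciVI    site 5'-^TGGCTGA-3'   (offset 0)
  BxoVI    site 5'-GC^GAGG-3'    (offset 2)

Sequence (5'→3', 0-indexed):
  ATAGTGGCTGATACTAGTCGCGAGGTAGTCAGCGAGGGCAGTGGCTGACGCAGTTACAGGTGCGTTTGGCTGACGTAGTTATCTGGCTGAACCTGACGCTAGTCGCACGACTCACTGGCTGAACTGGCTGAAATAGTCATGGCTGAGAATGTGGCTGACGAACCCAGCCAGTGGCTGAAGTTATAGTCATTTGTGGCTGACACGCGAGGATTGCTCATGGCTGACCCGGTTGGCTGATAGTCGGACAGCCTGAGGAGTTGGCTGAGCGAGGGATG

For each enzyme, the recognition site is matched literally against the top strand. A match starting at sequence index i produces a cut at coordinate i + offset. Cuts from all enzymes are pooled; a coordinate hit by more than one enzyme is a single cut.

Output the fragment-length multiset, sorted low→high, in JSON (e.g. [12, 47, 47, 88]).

Site scan:
  VbrI (TAGTC, off=0): starts [14, 25, 99, 133, 183, 237] → cuts [14, 25, 99, 133, 183, 237]
  UxaV (AGTTA, off=2): starts [51, 76, 178] → cuts [53, 78, 180]
  WciVI (TGGCTGA, off=0): starts [4, 41, 66, 83, 115, 124, 139, 151, 171, 193, 217, 230, 258] → cuts [4, 41, 66, 83, 115, 124, 139, 151, 171, 193, 217, 230, 258]
  BxoVI (GCGAGG, off=2): starts [19, 31, 203, 265] → cuts [21, 33, 205, 267]

Pooled cuts: [4, 14, 21, 25, 33, 41, 53, 66, 78, 83, 99, 115, 124, 133, 139, 151, 171, 180, 183, 193, 205, 217, 230, 237, 258, 267]

Fragment lengths:
  4→14: 10 bp
  14→21: 7 bp
  21→25: 4 bp
  25→33: 8 bp
  33→41: 8 bp
  41→53: 12 bp
  53→66: 13 bp
  66→78: 12 bp
  78→83: 5 bp
  83→99: 16 bp
  99→115: 16 bp
  115→124: 9 bp
  124→133: 9 bp
  133→139: 6 bp
  139→151: 12 bp
  151→171: 20 bp
  171→180: 9 bp
  180→183: 3 bp
  183→193: 10 bp
  193→205: 12 bp
  205→217: 12 bp
  217→230: 13 bp
  230→237: 7 bp
  237→258: 21 bp
  258→267: 9 bp
  267→4 (wrap): 275-267+4 = 12 bp

[3,4,5,6,7,7,8,8,9,9,9,9,10,10,12,12,12,12,12,12,13,13,16,16,20,21]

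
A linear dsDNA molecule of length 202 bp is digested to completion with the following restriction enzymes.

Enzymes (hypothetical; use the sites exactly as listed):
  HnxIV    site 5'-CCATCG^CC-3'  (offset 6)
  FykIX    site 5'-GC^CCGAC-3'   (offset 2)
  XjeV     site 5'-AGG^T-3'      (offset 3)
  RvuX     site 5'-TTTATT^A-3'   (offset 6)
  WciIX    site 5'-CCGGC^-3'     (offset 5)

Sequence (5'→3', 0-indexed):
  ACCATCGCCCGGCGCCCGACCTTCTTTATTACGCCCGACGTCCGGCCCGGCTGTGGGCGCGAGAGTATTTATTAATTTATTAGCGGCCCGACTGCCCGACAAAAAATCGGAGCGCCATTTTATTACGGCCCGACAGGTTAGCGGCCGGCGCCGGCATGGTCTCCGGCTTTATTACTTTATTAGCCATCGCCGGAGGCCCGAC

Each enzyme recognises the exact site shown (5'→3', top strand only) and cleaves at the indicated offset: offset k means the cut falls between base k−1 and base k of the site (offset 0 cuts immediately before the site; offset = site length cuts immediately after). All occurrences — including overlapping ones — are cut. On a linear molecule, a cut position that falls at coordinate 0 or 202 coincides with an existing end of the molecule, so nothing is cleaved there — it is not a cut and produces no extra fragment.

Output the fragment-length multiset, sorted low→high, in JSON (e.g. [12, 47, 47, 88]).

[2,4,5,5,5,6,6,6,6,7,8,8,8,8,8,8,12,12,12,15,22,29]

Site scan:
  HnxIV CCATCGCC/6: at [1, 183] ⇒ [7, 189]
  FykIX GCCCGAC/2: at [13, 32, 85, 93, 127, 195] ⇒ [15, 34, 87, 95, 129, 197]
  XjeV AGGT/3: at [134] ⇒ [137]
  RvuX TTTATTA/6: at [24, 67, 75, 118, 167, 175] ⇒ [30, 73, 81, 124, 173, 181]
  WciIX CCGGC/5: at [8, 41, 46, 144, 150, 162] ⇒ [13, 46, 51, 149, 155, 167]

All cut coordinates (distinct, sorted): [7, 13, 15, 30, 34, 46, 51, 73, 81, 87, 95, 124, 129, 137, 149, 155, 167, 173, 181, 189, 197]

Fragments:
  [0,7): 7 bp
  [7,13): 6 bp
  [13,15): 2 bp
  [15,30): 15 bp
  [30,34): 4 bp
  [34,46): 12 bp
  [46,51): 5 bp
  [51,73): 22 bp
  [73,81): 8 bp
  [81,87): 6 bp
  [87,95): 8 bp
  [95,124): 29 bp
  [124,129): 5 bp
  [129,137): 8 bp
  [137,149): 12 bp
  [149,155): 6 bp
  [155,167): 12 bp
  [167,173): 6 bp
  [173,181): 8 bp
  [181,189): 8 bp
  [189,197): 8 bp
  [197,202): 5 bp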